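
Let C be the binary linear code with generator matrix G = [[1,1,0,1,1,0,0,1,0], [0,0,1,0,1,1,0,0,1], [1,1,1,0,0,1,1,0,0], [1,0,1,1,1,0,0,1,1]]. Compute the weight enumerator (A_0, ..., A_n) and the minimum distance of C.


Weight distribution: A_0 = 1, A_3 = 2, A_4 = 5, A_5 = 4, A_6 = 2, A_7 = 2. Minimum distance d = 3.

Enumerate all 2^4 = 16 messages m ∈ F_2^4.
For each, compute codeword c = mG in F_2^9, then tally its weight.
  m = 0000 → c = 000000000, weight = 0.
  m = 1000 → c = 110110010, weight = 5.
  m = 0100 → c = 001011001, weight = 4.
  m = 1100 → c = 111101011, weight = 7.
  m = 0010 → c = 111001100, weight = 5.
  m = 1010 → c = 001111110, weight = 6.
  m = 0110 → c = 110010101, weight = 5.
  m = 1110 → c = 000100111, weight = 4.
  m = 0001 → c = 101110011, weight = 6.
  m = 1001 → c = 011000001, weight = 3.
  m = 0101 → c = 100101010, weight = 4.
  m = 1101 → c = 010011000, weight = 3.
  m = 0011 → c = 010111111, weight = 7.
  m = 1011 → c = 100001101, weight = 4.
  m = 0111 → c = 011100110, weight = 5.
  m = 1111 → c = 101010100, weight = 4.
Tally weights:
  weight 0: 1 codewords.
  weight 3: 2 codewords.
  weight 4: 5 codewords.
  weight 5: 4 codewords.
  weight 6: 2 codewords.
  weight 7: 2 codewords.
Minimum distance d = smallest w > 0 with A_w > 0 = 3.
Sanity: Σ A_w = 16 = 2^4 = 16 ✓.


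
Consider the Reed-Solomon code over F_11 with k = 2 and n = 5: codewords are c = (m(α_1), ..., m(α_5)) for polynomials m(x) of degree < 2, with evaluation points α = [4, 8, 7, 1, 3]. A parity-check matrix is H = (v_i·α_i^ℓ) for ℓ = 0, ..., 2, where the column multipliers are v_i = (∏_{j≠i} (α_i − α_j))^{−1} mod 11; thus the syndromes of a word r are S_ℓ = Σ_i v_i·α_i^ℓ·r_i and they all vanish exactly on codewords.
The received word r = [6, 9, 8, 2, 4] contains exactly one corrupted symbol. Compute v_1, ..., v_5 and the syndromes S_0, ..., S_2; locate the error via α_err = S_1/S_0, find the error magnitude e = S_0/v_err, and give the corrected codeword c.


S = (4, 5, 9), error at position 1, error magnitude e = 1, c = [5, 9, 8, 2, 4].

Step 1: column multipliers v_i = (∏_{j≠i}(α_i − α_j))^{−1} mod 11.
  i = 1 (α = 4): (4−8)(4−7)(4−1)(4−3) = (−4)·(−3)·3·1 = 36 ≡ 3, so v_1 = 3^{−1} = 4 (mod 11).
  i = 2 (α = 8): (8−4)(8−7)(8−1)(8−3) = 4·1·7·5 = 140 ≡ 8, so v_2 = 8^{−1} = 7 (mod 11).
  i = 3 (α = 7): (7−4)(7−8)(7−1)(7−3) = 3·(−1)·6·4 = −72 ≡ 5, so v_3 = 5^{−1} = 9 (mod 11).
  i = 4 (α = 1): (1−4)(1−8)(1−7)(1−3) = (−3)·(−7)·(−6)·(−2) = 252 ≡ 10, so v_4 = 10^{−1} = 10 (mod 11).
  i = 5 (α = 3): (3−4)(3−8)(3−7)(3−1) = (−1)·(−5)·(−4)·2 = −40 ≡ 4, so v_5 = 4^{−1} = 3 (mod 11).
  v = [4, 7, 9, 10, 3].
Step 2: syndromes of r = [6, 9, 8, 2, 4] (all sums mod 11).
  S_0 = Σ v_i r_i = 4·6 + 7·9 + 9·8 + 10·2 + 3·4 = 191 ≡ 4.
  S_1 = Σ v_i α_i r_i = 4·4·6 + 7·8·9 + 9·7·8 + 10·1·2 + 3·3·4 = 1160 ≡ 5.
  α_i^2 mod 11 = [5, 9, 5, 1, 9].
  S_2 = Σ v_i α_i^2 r_i = 4·5·6 + 7·9·9 + 9·5·8 + 10·1·2 + 3·9·4 = 1175 ≡ 9.
  S = (4, 5, 9) ≠ 0, so r is not a codeword (an error is present).
Step 3: locate the error. For a single error e at position i, S_ℓ = v_i·e·α_i^ℓ, so α_err = S_1/S_0.
  S_0^{−1} = 4^{−1} = 3 (mod 11), so α_err = 5·3 = 15 ≡ 4 = α_1. Error position i = 1.
  Consistency check: S_2/S_1 = 9·9 = 81 ≡ 4 = α_err ✓ (single-error assumption holds).
Step 4: error magnitude e = S_0/v_1 = S_0·∏_{j≠1}(α_1 − α_j) = 4·3 = 12 ≡ 1 (mod 11).
Step 5: correct position 1: c_1 = r_1 − e = 6 − 1 ≡ 5 (mod 11). Hence c = [5, 9, 8, 2, 4].
  Check: interpolating c through the α_i gives m(x) = 1 + 1·x (degree < 2) with m(α_i) = c_i for every i, so c is indeed a codeword.


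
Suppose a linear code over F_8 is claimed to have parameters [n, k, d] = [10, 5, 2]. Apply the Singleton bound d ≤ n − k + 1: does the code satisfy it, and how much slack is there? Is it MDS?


Singleton RHS = n − k + 1 = 6, slack = 4, bound satisfied, not MDS.

Singleton bound: d ≤ n − k + 1.
Here n = 10, k = 5, so n − k + 1 = 6.
Given d = 2, check d ≤ 6: YES.
Slack = (n − k + 1) − d = 4.
The code is NOT MDS (slack = 4 > 0).
Description: the claimed parameters are [10, 5, 2]_8; such a code would be non-MDS.


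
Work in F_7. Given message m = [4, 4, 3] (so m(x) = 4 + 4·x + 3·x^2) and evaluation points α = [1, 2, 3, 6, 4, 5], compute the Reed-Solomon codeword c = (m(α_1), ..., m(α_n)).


c = [4, 3, 1, 3, 5, 1]

Message polynomial: m(x) = 4 + 4·x + 3·x^2 (mod 7).
For each evaluation point α_i, compute m(α_i) mod 7:
  α_1 = 1: Horner steps 3 → 0 → 4, so m(1) = 4.
  α_2 = 2: Horner steps 3 → 3 → 3, so m(2) = 3.
  α_3 = 3: Horner steps 3 → 6 → 1, so m(3) = 1.
  α_4 = 6: Horner steps 3 → 1 → 3, so m(6) = 3.
  α_5 = 4: Horner steps 3 → 2 → 5, so m(4) = 5.
  α_6 = 5: Horner steps 3 → 5 → 1, so m(5) = 1.
Codeword c = [4, 3, 1, 3, 5, 1] ∈ F_7^6.


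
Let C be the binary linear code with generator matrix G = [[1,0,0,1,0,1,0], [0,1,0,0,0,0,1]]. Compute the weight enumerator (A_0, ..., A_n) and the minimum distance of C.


Weight distribution: A_0 = 1, A_2 = 1, A_3 = 1, A_5 = 1. Minimum distance d = 2.

Enumerate all 2^2 = 4 messages m ∈ F_2^2.
For each, compute codeword c = mG in F_2^7, then tally its weight.
  m = 00 → c = 0000000, weight = 0.
  m = 10 → c = 1001010, weight = 3.
  m = 01 → c = 0100001, weight = 2.
  m = 11 → c = 1101011, weight = 5.
Tally weights:
  weight 0: 1 codewords.
  weight 2: 1 codewords.
  weight 3: 1 codewords.
  weight 5: 1 codewords.
Minimum distance d = smallest w > 0 with A_w > 0 = 2.
Sanity: Σ A_w = 4 = 2^2 = 4 ✓.


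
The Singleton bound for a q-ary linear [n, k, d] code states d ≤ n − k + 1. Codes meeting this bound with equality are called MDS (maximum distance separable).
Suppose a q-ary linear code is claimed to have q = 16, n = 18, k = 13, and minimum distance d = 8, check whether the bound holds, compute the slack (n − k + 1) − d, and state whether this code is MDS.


Singleton RHS = n − k + 1 = 6, slack = -2, bound violated (no such code; not MDS).

Singleton bound: d ≤ n − k + 1.
Here n = 18, k = 13, so n − k + 1 = 6.
Given d = 8, check d ≤ 6: NO.
Slack = (n − k + 1) − d = -2.
The slack is negative: d = 8 exceeds n − k + 1 = 6 by 2, so the Singleton bound is violated and no linear [18, 13, 8]_16 code can exist. In particular it is not MDS (MDS requires d = n − k + 1 exactly).
Description: the claimed parameters are [18, 13, 8]_16; such a code would be impossible (violates the Singleton bound).


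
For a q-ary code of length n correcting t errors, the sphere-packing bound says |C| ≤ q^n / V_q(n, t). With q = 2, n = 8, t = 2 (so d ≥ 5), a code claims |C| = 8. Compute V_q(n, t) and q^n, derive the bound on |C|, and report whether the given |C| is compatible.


V_q(n, t) = 37, q^n = 256, Hamming bound = 6, |C| = 8 > bound (violated).

Step 1: Compute V_q(n, t) = Σ_{j=0}^2 C(n, j) (q−1)^j.
  j = 0: C(8,0)·(1)^0 = 1·1 = 1.
  j = 1: C(8,1)·(1)^1 = 8·1 = 8.
  j = 2: C(8,2)·(1)^2 = 28·1 = 28.
  V_q(n, t) = 1 + 8 + 28 = 37.
Step 2: q^n = 2^8 = 256.
Step 3: Hamming bound ⌊q^n / V_q(n,t)⌋ = ⌊256/37⌋ = 6.
Step 4: Compare |C| = 8 to 6: violated.
The claimed |C| lies above the Hamming bound, so no 2-ary code of length 8 with d ≥ 5 can have 8 codewords.


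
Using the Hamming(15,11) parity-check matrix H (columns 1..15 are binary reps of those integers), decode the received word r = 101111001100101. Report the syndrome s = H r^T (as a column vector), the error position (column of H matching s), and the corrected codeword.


s = (0, 1, 0, 0)^T, error position = 4, corrected codeword c = 101011001100101

Compute s = H r^T mod 2 one row at a time:
  s_1 = 0 + 1 + 1 + 0 + 0 + 1 + 0 + 1 = 4 ≡ 0 (mod 2).
  s_2 = 1 + 1 + 1 + 0 + 0 + 1 + 0 + 1 = 5 ≡ 1 (mod 2).
  s_3 = 0 + 1 + 1 + 0 + 1 + 0 + 0 + 1 = 4 ≡ 0 (mod 2).
  s_4 = 1 + 1 + 1 + 0 + 1 + 0 + 1 + 1 = 6 ≡ 0 (mod 2).
s = (0, 1, 0, 0)^T — this equals column 4 of H (binary 0100), so error is at position 4.
Correct: flip bit 4 of r = 101111001100101 to get c = 101011001100101.


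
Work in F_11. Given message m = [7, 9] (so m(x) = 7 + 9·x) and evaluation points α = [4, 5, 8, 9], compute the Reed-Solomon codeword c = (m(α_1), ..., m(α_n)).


c = [10, 8, 2, 0]

Message polynomial: m(x) = 7 + 9·x (mod 11).
For each evaluation point α_i, compute m(α_i) mod 11:
  α_1 = 4: Horner steps 9 → 10, so m(4) = 10.
  α_2 = 5: Horner steps 9 → 8, so m(5) = 8.
  α_3 = 8: Horner steps 9 → 2, so m(8) = 2.
  α_4 = 9: Horner steps 9 → 0, so m(9) = 0.
Codeword c = [10, 8, 2, 0] ∈ F_11^4.


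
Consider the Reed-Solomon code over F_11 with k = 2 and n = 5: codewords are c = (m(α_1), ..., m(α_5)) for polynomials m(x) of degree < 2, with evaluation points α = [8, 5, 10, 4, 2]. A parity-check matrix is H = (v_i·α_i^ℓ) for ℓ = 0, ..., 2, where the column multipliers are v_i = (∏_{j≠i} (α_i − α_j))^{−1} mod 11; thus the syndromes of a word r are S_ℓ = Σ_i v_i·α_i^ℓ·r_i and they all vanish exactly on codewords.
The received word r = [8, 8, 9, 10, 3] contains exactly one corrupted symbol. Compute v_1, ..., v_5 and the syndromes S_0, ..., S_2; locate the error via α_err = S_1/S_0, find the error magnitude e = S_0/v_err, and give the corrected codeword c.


S = (5, 7, 1), error at position 1, error magnitude e = 6, c = [2, 8, 9, 10, 3].

Step 1: column multipliers v_i = (∏_{j≠i}(α_i − α_j))^{−1} mod 11.
  i = 1 (α = 8): (8−5)(8−10)(8−4)(8−2) = 3·(−2)·4·6 = −144 ≡ 10, so v_1 = 10^{−1} = 10 (mod 11).
  i = 2 (α = 5): (5−8)(5−10)(5−4)(5−2) = (−3)·(−5)·1·3 = 45 ≡ 1, so v_2 = 1^{−1} = 1 (mod 11).
  i = 3 (α = 10): (10−8)(10−5)(10−4)(10−2) = 2·5·6·8 = 480 ≡ 7, so v_3 = 7^{−1} = 8 (mod 11).
  i = 4 (α = 4): (4−8)(4−5)(4−10)(4−2) = (−4)·(−1)·(−6)·2 = −48 ≡ 7, so v_4 = 7^{−1} = 8 (mod 11).
  i = 5 (α = 2): (2−8)(2−5)(2−10)(2−4) = (−6)·(−3)·(−8)·(−2) = 288 ≡ 2, so v_5 = 2^{−1} = 6 (mod 11).
  v = [10, 1, 8, 8, 6].
Step 2: syndromes of r = [8, 8, 9, 10, 3] (all sums mod 11).
  S_0 = Σ v_i r_i = 10·8 + 1·8 + 8·9 + 8·10 + 6·3 = 258 ≡ 5.
  S_1 = Σ v_i α_i r_i = 10·8·8 + 1·5·8 + 8·10·9 + 8·4·10 + 6·2·3 = 1756 ≡ 7.
  α_i^2 mod 11 = [9, 3, 1, 5, 4].
  S_2 = Σ v_i α_i^2 r_i = 10·9·8 + 1·3·8 + 8·1·9 + 8·5·10 + 6·4·3 = 1288 ≡ 1.
  S = (5, 7, 1) ≠ 0, so r is not a codeword (an error is present).
Step 3: locate the error. For a single error e at position i, S_ℓ = v_i·e·α_i^ℓ, so α_err = S_1/S_0.
  S_0^{−1} = 5^{−1} = 9 (mod 11), so α_err = 7·9 = 63 ≡ 8 = α_1. Error position i = 1.
  Consistency check: S_2/S_1 = 1·8 = 8 ≡ 8 = α_err ✓ (single-error assumption holds).
Step 4: error magnitude e = S_0/v_1 = S_0·∏_{j≠1}(α_1 − α_j) = 5·10 = 50 ≡ 6 (mod 11).
Step 5: correct position 1: c_1 = r_1 − e = 8 − 6 ≡ 2 (mod 11). Hence c = [2, 8, 9, 10, 3].
  Check: interpolating c through the α_i gives m(x) = 7 + 9·x (degree < 2) with m(α_i) = c_i for every i, so c is indeed a codeword.


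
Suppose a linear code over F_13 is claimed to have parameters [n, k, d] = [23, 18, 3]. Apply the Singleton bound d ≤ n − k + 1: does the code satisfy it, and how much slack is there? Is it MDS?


Singleton RHS = n − k + 1 = 6, slack = 3, bound satisfied, not MDS.

Singleton bound: d ≤ n − k + 1.
Here n = 23, k = 18, so n − k + 1 = 6.
Given d = 3, check d ≤ 6: YES.
Slack = (n − k + 1) − d = 3.
The code is NOT MDS (slack = 3 > 0).
Description: the claimed parameters are [23, 18, 3]_13; such a code would be non-MDS.


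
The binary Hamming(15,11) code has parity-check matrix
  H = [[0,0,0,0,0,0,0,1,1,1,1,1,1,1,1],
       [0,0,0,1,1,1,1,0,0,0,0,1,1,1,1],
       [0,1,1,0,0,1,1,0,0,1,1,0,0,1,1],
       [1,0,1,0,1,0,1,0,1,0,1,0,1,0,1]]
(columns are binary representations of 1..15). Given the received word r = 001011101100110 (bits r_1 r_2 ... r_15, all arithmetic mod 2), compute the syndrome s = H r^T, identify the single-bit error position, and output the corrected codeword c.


s = (0, 1, 1, 1)^T, error position = 7, corrected codeword c = 001011001100110

Compute s = H r^T mod 2 one row at a time:
  s_1 = 0 + 1 + 1 + 0 + 0 + 1 + 1 + 0 = 4 ≡ 0 (mod 2).
  s_2 = 0 + 1 + 1 + 1 + 0 + 1 + 1 + 0 = 5 ≡ 1 (mod 2).
  s_3 = 0 + 1 + 1 + 1 + 1 + 0 + 1 + 0 = 5 ≡ 1 (mod 2).
  s_4 = 0 + 1 + 1 + 1 + 1 + 0 + 1 + 0 = 5 ≡ 1 (mod 2).
s = (0, 1, 1, 1)^T — this equals column 7 of H (binary 0111), so error is at position 7.
Correct: flip bit 7 of r = 001011101100110 to get c = 001011001100110.


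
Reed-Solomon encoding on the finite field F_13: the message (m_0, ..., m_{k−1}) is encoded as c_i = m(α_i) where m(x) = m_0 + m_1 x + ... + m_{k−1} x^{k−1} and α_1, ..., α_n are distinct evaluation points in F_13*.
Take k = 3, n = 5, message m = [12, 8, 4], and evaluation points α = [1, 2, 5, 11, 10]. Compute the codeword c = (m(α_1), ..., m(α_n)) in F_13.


c = [11, 5, 9, 12, 11]

Message polynomial: m(x) = 12 + 8·x + 4·x^2 (mod 13).
For each evaluation point α_i, compute m(α_i) mod 13:
  α_1 = 1: Horner steps 4 → 12 → 11, so m(1) = 11.
  α_2 = 2: Horner steps 4 → 3 → 5, so m(2) = 5.
  α_3 = 5: Horner steps 4 → 2 → 9, so m(5) = 9.
  α_4 = 11: Horner steps 4 → 0 → 12, so m(11) = 12.
  α_5 = 10: Horner steps 4 → 9 → 11, so m(10) = 11.
Codeword c = [11, 5, 9, 12, 11] ∈ F_13^5.


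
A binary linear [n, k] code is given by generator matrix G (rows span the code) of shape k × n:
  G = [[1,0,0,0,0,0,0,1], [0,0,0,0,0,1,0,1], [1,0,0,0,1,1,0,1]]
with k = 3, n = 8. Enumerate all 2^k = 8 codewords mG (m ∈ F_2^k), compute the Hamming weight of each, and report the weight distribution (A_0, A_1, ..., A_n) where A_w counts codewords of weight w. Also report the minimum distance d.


Weight distribution: A_0 = 1, A_2 = 6, A_4 = 1. Minimum distance d = 2.

Enumerate all 2^3 = 8 messages m ∈ F_2^3.
For each, compute codeword c = mG in F_2^8, then tally its weight.
  m = 000 → c = 00000000, weight = 0.
  m = 100 → c = 10000001, weight = 2.
  m = 010 → c = 00000101, weight = 2.
  m = 110 → c = 10000100, weight = 2.
  m = 001 → c = 10001101, weight = 4.
  m = 101 → c = 00001100, weight = 2.
  m = 011 → c = 10001000, weight = 2.
  m = 111 → c = 00001001, weight = 2.
Tally weights:
  weight 0: 1 codewords.
  weight 2: 6 codewords.
  weight 4: 1 codewords.
Minimum distance d = smallest w > 0 with A_w > 0 = 2.
Sanity: Σ A_w = 8 = 2^3 = 8 ✓.


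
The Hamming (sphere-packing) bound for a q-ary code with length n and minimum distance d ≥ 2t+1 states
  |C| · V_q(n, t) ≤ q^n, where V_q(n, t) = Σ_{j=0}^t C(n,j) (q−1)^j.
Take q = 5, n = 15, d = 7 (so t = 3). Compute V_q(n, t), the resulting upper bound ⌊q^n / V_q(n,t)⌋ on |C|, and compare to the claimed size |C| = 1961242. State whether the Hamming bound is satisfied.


V_q(n, t) = 30861, q^n = 30517578125, Hamming bound = 988871, |C| = 1961242 > bound (violated).

Step 1: Compute V_q(n, t) = Σ_{j=0}^3 C(n, j) (q−1)^j.
  j = 0: C(15,0)·(4)^0 = 1·1 = 1.
  j = 1: C(15,1)·(4)^1 = 15·4 = 60.
  j = 2: C(15,2)·(4)^2 = 105·16 = 1680.
  j = 3: C(15,3)·(4)^3 = 455·64 = 29120.
  V_q(n, t) = 1 + 60 + 1680 + 29120 = 30861.
Step 2: q^n = 5^15 = 30517578125.
Step 3: Hamming bound ⌊q^n / V_q(n,t)⌋ = ⌊30517578125/30861⌋ = 988871.
Step 4: Compare |C| = 1961242 to 988871: violated.
The claimed |C| lies above the Hamming bound, so no 5-ary code of length 15 with d ≥ 7 can have 1961242 codewords.


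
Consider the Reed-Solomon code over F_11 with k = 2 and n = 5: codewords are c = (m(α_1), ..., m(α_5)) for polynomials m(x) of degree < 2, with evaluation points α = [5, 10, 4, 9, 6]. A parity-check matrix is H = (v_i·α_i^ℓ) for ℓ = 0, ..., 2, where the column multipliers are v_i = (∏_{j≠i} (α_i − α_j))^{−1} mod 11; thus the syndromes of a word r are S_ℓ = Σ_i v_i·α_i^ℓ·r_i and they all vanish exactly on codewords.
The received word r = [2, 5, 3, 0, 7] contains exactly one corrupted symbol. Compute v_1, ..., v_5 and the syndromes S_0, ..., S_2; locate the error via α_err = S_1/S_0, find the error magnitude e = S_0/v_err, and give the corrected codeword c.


S = (10, 7, 6), error at position 3, error magnitude e = 6, c = [2, 5, 8, 0, 7].

Step 1: column multipliers v_i = (∏_{j≠i}(α_i − α_j))^{−1} mod 11.
  i = 1 (α = 5): (5−10)(5−4)(5−9)(5−6) = (−5)·1·(−4)·(−1) = −20 ≡ 2, so v_1 = 2^{−1} = 6 (mod 11).
  i = 2 (α = 10): (10−5)(10−4)(10−9)(10−6) = 5·6·1·4 = 120 ≡ 10, so v_2 = 10^{−1} = 10 (mod 11).
  i = 3 (α = 4): (4−5)(4−10)(4−9)(4−6) = (−1)·(−6)·(−5)·(−2) = 60 ≡ 5, so v_3 = 5^{−1} = 9 (mod 11).
  i = 4 (α = 9): (9−5)(9−10)(9−4)(9−6) = 4·(−1)·5·3 = −60 ≡ 6, so v_4 = 6^{−1} = 2 (mod 11).
  i = 5 (α = 6): (6−5)(6−10)(6−4)(6−9) = 1·(−4)·2·(−3) = 24 ≡ 2, so v_5 = 2^{−1} = 6 (mod 11).
  v = [6, 10, 9, 2, 6].
Step 2: syndromes of r = [2, 5, 3, 0, 7] (all sums mod 11).
  S_0 = Σ v_i r_i = 6·2 + 10·5 + 9·3 + 2·0 + 6·7 = 131 ≡ 10.
  S_1 = Σ v_i α_i r_i = 6·5·2 + 10·10·5 + 9·4·3 + 2·9·0 + 6·6·7 = 920 ≡ 7.
  α_i^2 mod 11 = [3, 1, 5, 4, 3].
  S_2 = Σ v_i α_i^2 r_i = 6·3·2 + 10·1·5 + 9·5·3 + 2·4·0 + 6·3·7 = 347 ≡ 6.
  S = (10, 7, 6) ≠ 0, so r is not a codeword (an error is present).
Step 3: locate the error. For a single error e at position i, S_ℓ = v_i·e·α_i^ℓ, so α_err = S_1/S_0.
  S_0^{−1} = 10^{−1} = 10 (mod 11), so α_err = 7·10 = 70 ≡ 4 = α_3. Error position i = 3.
  Consistency check: S_2/S_1 = 6·8 = 48 ≡ 4 = α_err ✓ (single-error assumption holds).
Step 4: error magnitude e = S_0/v_3 = S_0·∏_{j≠3}(α_3 − α_j) = 10·5 = 50 ≡ 6 (mod 11).
Step 5: correct position 3: c_3 = r_3 − e = 3 − 6 ≡ 8 (mod 11). Hence c = [2, 5, 8, 0, 7].
  Check: interpolating c through the α_i gives m(x) = 10 + 5·x (degree < 2) with m(α_i) = c_i for every i, so c is indeed a codeword.


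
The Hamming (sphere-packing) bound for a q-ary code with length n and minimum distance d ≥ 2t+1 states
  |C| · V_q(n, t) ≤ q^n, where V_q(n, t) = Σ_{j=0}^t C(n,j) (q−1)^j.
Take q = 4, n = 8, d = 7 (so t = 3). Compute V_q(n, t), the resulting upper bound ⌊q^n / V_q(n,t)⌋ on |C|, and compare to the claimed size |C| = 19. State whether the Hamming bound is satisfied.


V_q(n, t) = 1789, q^n = 65536, Hamming bound = 36, |C| = 19 ≤ bound (satisfied).

Step 1: Compute V_q(n, t) = Σ_{j=0}^3 C(n, j) (q−1)^j.
  j = 0: C(8,0)·(3)^0 = 1·1 = 1.
  j = 1: C(8,1)·(3)^1 = 8·3 = 24.
  j = 2: C(8,2)·(3)^2 = 28·9 = 252.
  j = 3: C(8,3)·(3)^3 = 56·27 = 1512.
  V_q(n, t) = 1 + 24 + 252 + 1512 = 1789.
Step 2: q^n = 4^8 = 65536.
Step 3: Hamming bound ⌊q^n / V_q(n,t)⌋ = ⌊65536/1789⌋ = 36.
Step 4: Compare |C| = 19 to 36: satisfied.
The claimed |C| lies below the Hamming bound.


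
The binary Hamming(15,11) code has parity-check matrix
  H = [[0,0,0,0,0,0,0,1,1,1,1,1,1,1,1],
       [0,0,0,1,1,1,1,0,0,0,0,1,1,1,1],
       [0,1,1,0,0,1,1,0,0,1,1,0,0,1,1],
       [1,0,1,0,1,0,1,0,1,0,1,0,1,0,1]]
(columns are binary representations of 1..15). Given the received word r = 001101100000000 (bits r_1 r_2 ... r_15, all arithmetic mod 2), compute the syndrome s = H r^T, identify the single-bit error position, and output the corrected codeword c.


s = (0, 1, 1, 0)^T, error position = 6, corrected codeword c = 001100100000000

Compute s = H r^T mod 2 one row at a time:
  s_1 = 0 + 0 + 0 + 0 + 0 + 0 + 0 + 0 = 0 ≡ 0 (mod 2).
  s_2 = 1 + 0 + 1 + 1 + 0 + 0 + 0 + 0 = 3 ≡ 1 (mod 2).
  s_3 = 0 + 1 + 1 + 1 + 0 + 0 + 0 + 0 = 3 ≡ 1 (mod 2).
  s_4 = 0 + 1 + 0 + 1 + 0 + 0 + 0 + 0 = 2 ≡ 0 (mod 2).
s = (0, 1, 1, 0)^T — this equals column 6 of H (binary 0110), so error is at position 6.
Correct: flip bit 6 of r = 001101100000000 to get c = 001100100000000.


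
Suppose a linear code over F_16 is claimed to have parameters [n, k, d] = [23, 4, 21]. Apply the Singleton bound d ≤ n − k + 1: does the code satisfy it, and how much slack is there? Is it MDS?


Singleton RHS = n − k + 1 = 20, slack = -1, bound violated (no such code; not MDS).

Singleton bound: d ≤ n − k + 1.
Here n = 23, k = 4, so n − k + 1 = 20.
Given d = 21, check d ≤ 20: NO.
Slack = (n − k + 1) − d = -1.
The slack is negative: d = 21 exceeds n − k + 1 = 20 by 1, so the Singleton bound is violated and no linear [23, 4, 21]_16 code can exist. In particular it is not MDS (MDS requires d = n − k + 1 exactly).
Description: the claimed parameters are [23, 4, 21]_16; such a code would be impossible (violates the Singleton bound).


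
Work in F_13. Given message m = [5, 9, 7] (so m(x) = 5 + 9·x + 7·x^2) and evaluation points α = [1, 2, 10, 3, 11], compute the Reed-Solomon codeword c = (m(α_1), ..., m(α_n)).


c = [8, 12, 2, 4, 2]

Message polynomial: m(x) = 5 + 9·x + 7·x^2 (mod 13).
For each evaluation point α_i, compute m(α_i) mod 13:
  α_1 = 1: Horner steps 7 → 3 → 8, so m(1) = 8.
  α_2 = 2: Horner steps 7 → 10 → 12, so m(2) = 12.
  α_3 = 10: Horner steps 7 → 1 → 2, so m(10) = 2.
  α_4 = 3: Horner steps 7 → 4 → 4, so m(3) = 4.
  α_5 = 11: Horner steps 7 → 8 → 2, so m(11) = 2.
Codeword c = [8, 12, 2, 4, 2] ∈ F_13^5.


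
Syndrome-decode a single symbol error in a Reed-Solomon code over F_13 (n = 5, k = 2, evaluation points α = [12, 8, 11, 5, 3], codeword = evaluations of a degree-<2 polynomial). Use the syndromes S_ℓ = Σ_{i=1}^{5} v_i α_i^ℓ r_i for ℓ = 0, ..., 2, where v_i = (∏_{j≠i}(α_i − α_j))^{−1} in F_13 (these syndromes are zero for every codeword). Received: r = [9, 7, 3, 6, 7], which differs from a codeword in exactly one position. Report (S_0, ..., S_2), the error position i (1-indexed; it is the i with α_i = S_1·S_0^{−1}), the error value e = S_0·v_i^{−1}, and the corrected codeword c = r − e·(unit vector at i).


S = (2, 3, 11), error at position 2, error magnitude e = 9, c = [9, 11, 3, 6, 7].

Step 1: column multipliers v_i = (∏_{j≠i}(α_i − α_j))^{−1} mod 13.
  i = 1 (α = 12): (12−8)(12−11)(12−5)(12−3) = 4·1·7·9 = 252 ≡ 5, so v_1 = 5^{−1} = 8 (mod 13).
  i = 2 (α = 8): (8−12)(8−11)(8−5)(8−3) = (−4)·(−3)·3·5 = 180 ≡ 11, so v_2 = 11^{−1} = 6 (mod 13).
  i = 3 (α = 11): (11−12)(11−8)(11−5)(11−3) = (−1)·3·6·8 = −144 ≡ 12, so v_3 = 12^{−1} = 12 (mod 13).
  i = 4 (α = 5): (5−12)(5−8)(5−11)(5−3) = (−7)·(−3)·(−6)·2 = −252 ≡ 8, so v_4 = 8^{−1} = 5 (mod 13).
  i = 5 (α = 3): (3−12)(3−8)(3−11)(3−5) = (−9)·(−5)·(−8)·(−2) = 720 ≡ 5, so v_5 = 5^{−1} = 8 (mod 13).
  v = [8, 6, 12, 5, 8].
Step 2: syndromes of r = [9, 7, 3, 6, 7] (all sums mod 13).
  S_0 = Σ v_i r_i = 8·9 + 6·7 + 12·3 + 5·6 + 8·7 = 236 ≡ 2.
  S_1 = Σ v_i α_i r_i = 8·12·9 + 6·8·7 + 12·11·3 + 5·5·6 + 8·3·7 = 1914 ≡ 3.
  α_i^2 mod 13 = [1, 12, 4, 12, 9].
  S_2 = Σ v_i α_i^2 r_i = 8·1·9 + 6·12·7 + 12·4·3 + 5·12·6 + 8·9·7 = 1584 ≡ 11.
  S = (2, 3, 11) ≠ 0, so r is not a codeword (an error is present).
Step 3: locate the error. For a single error e at position i, S_ℓ = v_i·e·α_i^ℓ, so α_err = S_1/S_0.
  S_0^{−1} = 2^{−1} = 7 (mod 13), so α_err = 3·7 = 21 ≡ 8 = α_2. Error position i = 2.
  Consistency check: S_2/S_1 = 11·9 = 99 ≡ 8 = α_err ✓ (single-error assumption holds).
Step 4: error magnitude e = S_0/v_2 = S_0·∏_{j≠2}(α_2 − α_j) = 2·11 = 22 ≡ 9 (mod 13).
Step 5: correct position 2: c_2 = r_2 − e = 7 − 9 ≡ 11 (mod 13). Hence c = [9, 11, 3, 6, 7].
  Check: interpolating c through the α_i gives m(x) = 2 + 6·x (degree < 2) with m(α_i) = c_i for every i, so c is indeed a codeword.


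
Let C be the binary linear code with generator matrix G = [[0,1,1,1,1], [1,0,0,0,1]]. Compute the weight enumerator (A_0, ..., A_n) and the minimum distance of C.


Weight distribution: A_0 = 1, A_2 = 1, A_4 = 2. Minimum distance d = 2.

Enumerate all 2^2 = 4 messages m ∈ F_2^2.
For each, compute codeword c = mG in F_2^5, then tally its weight.
  m = 00 → c = 00000, weight = 0.
  m = 10 → c = 01111, weight = 4.
  m = 01 → c = 10001, weight = 2.
  m = 11 → c = 11110, weight = 4.
Tally weights:
  weight 0: 1 codewords.
  weight 2: 1 codewords.
  weight 4: 2 codewords.
Minimum distance d = smallest w > 0 with A_w > 0 = 2.
Sanity: Σ A_w = 4 = 2^2 = 4 ✓.


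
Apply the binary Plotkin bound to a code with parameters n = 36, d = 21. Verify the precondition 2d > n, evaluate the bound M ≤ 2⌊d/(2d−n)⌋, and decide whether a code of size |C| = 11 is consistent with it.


Plotkin bound M ≤ 6; given |C| = 11 > bound (violated).

Check applicability: 2d = 42, n = 36.
2d − n = 6 > 0, so Plotkin applies.
Compute d/(2d−n) = 21/6 ≈ 3.5000.
⌊d/(2d−n)⌋ = 3.
Plotkin bound: M ≤ 2·3 = 6.
Given |C| = 11, check: VIOLATED.
This |C| is above the Plotkin bound, so no binary code with n = 36, d = 21 and 11 codewords exists.


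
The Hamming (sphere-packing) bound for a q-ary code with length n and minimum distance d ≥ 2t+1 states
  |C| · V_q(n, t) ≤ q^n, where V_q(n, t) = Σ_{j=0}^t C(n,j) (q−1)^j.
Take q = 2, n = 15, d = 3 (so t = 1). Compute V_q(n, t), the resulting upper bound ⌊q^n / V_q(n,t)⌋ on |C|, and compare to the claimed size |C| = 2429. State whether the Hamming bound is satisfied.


V_q(n, t) = 16, q^n = 32768, Hamming bound = 2048, |C| = 2429 > bound (violated).

Step 1: Compute V_q(n, t) = Σ_{j=0}^1 C(n, j) (q−1)^j.
  j = 0: C(15,0)·(1)^0 = 1·1 = 1.
  j = 1: C(15,1)·(1)^1 = 15·1 = 15.
  V_q(n, t) = 1 + 15 = 16.
Step 2: q^n = 2^15 = 32768.
Step 3: Hamming bound ⌊q^n / V_q(n,t)⌋ = ⌊32768/16⌋ = 2048.
Step 4: Compare |C| = 2429 to 2048: violated.
The claimed |C| lies above the Hamming bound, so no 2-ary code of length 15 with d ≥ 3 can have 2429 codewords.


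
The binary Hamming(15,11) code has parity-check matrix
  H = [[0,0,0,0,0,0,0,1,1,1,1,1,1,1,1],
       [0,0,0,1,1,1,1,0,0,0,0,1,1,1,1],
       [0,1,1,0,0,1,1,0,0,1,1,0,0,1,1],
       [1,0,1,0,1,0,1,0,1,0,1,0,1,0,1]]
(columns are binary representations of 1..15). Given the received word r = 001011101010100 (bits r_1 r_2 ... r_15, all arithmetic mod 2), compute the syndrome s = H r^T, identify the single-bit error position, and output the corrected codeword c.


s = (1, 0, 0, 0)^T, error position = 8, corrected codeword c = 001011111010100

Compute s = H r^T mod 2 one row at a time:
  s_1 = 0 + 1 + 0 + 1 + 0 + 1 + 0 + 0 = 3 ≡ 1 (mod 2).
  s_2 = 0 + 1 + 1 + 1 + 0 + 1 + 0 + 0 = 4 ≡ 0 (mod 2).
  s_3 = 0 + 1 + 1 + 1 + 0 + 1 + 0 + 0 = 4 ≡ 0 (mod 2).
  s_4 = 0 + 1 + 1 + 1 + 1 + 1 + 1 + 0 = 6 ≡ 0 (mod 2).
s = (1, 0, 0, 0)^T — this equals column 8 of H (binary 1000), so error is at position 8.
Correct: flip bit 8 of r = 001011101010100 to get c = 001011111010100.


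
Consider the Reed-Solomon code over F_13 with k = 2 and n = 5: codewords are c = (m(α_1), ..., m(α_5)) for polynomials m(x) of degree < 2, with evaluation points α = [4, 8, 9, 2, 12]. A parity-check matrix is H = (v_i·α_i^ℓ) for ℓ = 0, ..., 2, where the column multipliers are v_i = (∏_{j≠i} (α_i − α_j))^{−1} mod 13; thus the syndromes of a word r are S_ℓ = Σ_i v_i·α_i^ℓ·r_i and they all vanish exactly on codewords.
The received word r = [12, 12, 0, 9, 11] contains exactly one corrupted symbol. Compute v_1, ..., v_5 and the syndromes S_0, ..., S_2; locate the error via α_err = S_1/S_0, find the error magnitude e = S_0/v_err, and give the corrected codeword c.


S = (4, 6, 9), error at position 2, error magnitude e = 7, c = [12, 5, 0, 9, 11].

Step 1: column multipliers v_i = (∏_{j≠i}(α_i − α_j))^{−1} mod 13.
  i = 1 (α = 4): (4−8)(4−9)(4−2)(4−12) = (−4)·(−5)·2·(−8) = −320 ≡ 5, so v_1 = 5^{−1} = 8 (mod 13).
  i = 2 (α = 8): (8−4)(8−9)(8−2)(8−12) = 4·(−1)·6·(−4) = 96 ≡ 5, so v_2 = 5^{−1} = 8 (mod 13).
  i = 3 (α = 9): (9−4)(9−8)(9−2)(9−12) = 5·1·7·(−3) = −105 ≡ 12, so v_3 = 12^{−1} = 12 (mod 13).
  i = 4 (α = 2): (2−4)(2−8)(2−9)(2−12) = (−2)·(−6)·(−7)·(−10) = 840 ≡ 8, so v_4 = 8^{−1} = 5 (mod 13).
  i = 5 (α = 12): (12−4)(12−8)(12−9)(12−2) = 8·4·3·10 = 960 ≡ 11, so v_5 = 11^{−1} = 6 (mod 13).
  v = [8, 8, 12, 5, 6].
Step 2: syndromes of r = [12, 12, 0, 9, 11] (all sums mod 13).
  S_0 = Σ v_i r_i = 8·12 + 8·12 + 12·0 + 5·9 + 6·11 = 303 ≡ 4.
  S_1 = Σ v_i α_i r_i = 8·4·12 + 8·8·12 + 12·9·0 + 5·2·9 + 6·12·11 = 2034 ≡ 6.
  α_i^2 mod 13 = [3, 12, 3, 4, 1].
  S_2 = Σ v_i α_i^2 r_i = 8·3·12 + 8·12·12 + 12·3·0 + 5·4·9 + 6·1·11 = 1686 ≡ 9.
  S = (4, 6, 9) ≠ 0, so r is not a codeword (an error is present).
Step 3: locate the error. For a single error e at position i, S_ℓ = v_i·e·α_i^ℓ, so α_err = S_1/S_0.
  S_0^{−1} = 4^{−1} = 10 (mod 13), so α_err = 6·10 = 60 ≡ 8 = α_2. Error position i = 2.
  Consistency check: S_2/S_1 = 9·11 = 99 ≡ 8 = α_err ✓ (single-error assumption holds).
Step 4: error magnitude e = S_0/v_2 = S_0·∏_{j≠2}(α_2 − α_j) = 4·5 = 20 ≡ 7 (mod 13).
Step 5: correct position 2: c_2 = r_2 − e = 12 − 7 ≡ 5 (mod 13). Hence c = [12, 5, 0, 9, 11].
  Check: interpolating c through the α_i gives m(x) = 6 + 8·x (degree < 2) with m(α_i) = c_i for every i, so c is indeed a codeword.


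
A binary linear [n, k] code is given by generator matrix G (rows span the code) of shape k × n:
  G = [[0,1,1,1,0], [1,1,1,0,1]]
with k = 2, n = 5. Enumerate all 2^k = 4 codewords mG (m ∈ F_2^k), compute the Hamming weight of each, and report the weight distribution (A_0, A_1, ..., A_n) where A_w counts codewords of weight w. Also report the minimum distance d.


Weight distribution: A_0 = 1, A_3 = 2, A_4 = 1. Minimum distance d = 3.

Enumerate all 2^2 = 4 messages m ∈ F_2^2.
For each, compute codeword c = mG in F_2^5, then tally its weight.
  m = 00 → c = 00000, weight = 0.
  m = 10 → c = 01110, weight = 3.
  m = 01 → c = 11101, weight = 4.
  m = 11 → c = 10011, weight = 3.
Tally weights:
  weight 0: 1 codewords.
  weight 3: 2 codewords.
  weight 4: 1 codewords.
Minimum distance d = smallest w > 0 with A_w > 0 = 3.
Sanity: Σ A_w = 4 = 2^2 = 4 ✓.


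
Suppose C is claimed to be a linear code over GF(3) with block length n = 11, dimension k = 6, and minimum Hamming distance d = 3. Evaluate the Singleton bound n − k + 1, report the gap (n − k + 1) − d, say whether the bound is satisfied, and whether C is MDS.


Singleton RHS = n − k + 1 = 6, slack = 3, bound satisfied, not MDS.

Singleton bound: d ≤ n − k + 1.
Here n = 11, k = 6, so n − k + 1 = 6.
Given d = 3, check d ≤ 6: YES.
Slack = (n − k + 1) − d = 3.
The code is NOT MDS (slack = 3 > 0).
Description: the claimed parameters are [11, 6, 3]_3; such a code would be non-MDS.


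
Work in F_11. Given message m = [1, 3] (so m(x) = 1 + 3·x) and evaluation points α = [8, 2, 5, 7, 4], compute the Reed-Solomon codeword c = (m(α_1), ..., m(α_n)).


c = [3, 7, 5, 0, 2]

Message polynomial: m(x) = 1 + 3·x (mod 11).
For each evaluation point α_i, compute m(α_i) mod 11:
  α_1 = 8: Horner steps 3 → 3, so m(8) = 3.
  α_2 = 2: Horner steps 3 → 7, so m(2) = 7.
  α_3 = 5: Horner steps 3 → 5, so m(5) = 5.
  α_4 = 7: Horner steps 3 → 0, so m(7) = 0.
  α_5 = 4: Horner steps 3 → 2, so m(4) = 2.
Codeword c = [3, 7, 5, 0, 2] ∈ F_11^5.


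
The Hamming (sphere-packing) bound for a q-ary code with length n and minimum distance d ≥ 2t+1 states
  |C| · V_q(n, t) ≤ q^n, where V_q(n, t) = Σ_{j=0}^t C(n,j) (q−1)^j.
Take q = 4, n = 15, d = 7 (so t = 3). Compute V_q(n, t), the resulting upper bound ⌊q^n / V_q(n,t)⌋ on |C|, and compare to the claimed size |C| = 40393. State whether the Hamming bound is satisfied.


V_q(n, t) = 13276, q^n = 1073741824, Hamming bound = 80878, |C| = 40393 ≤ bound (satisfied).

Step 1: Compute V_q(n, t) = Σ_{j=0}^3 C(n, j) (q−1)^j.
  j = 0: C(15,0)·(3)^0 = 1·1 = 1.
  j = 1: C(15,1)·(3)^1 = 15·3 = 45.
  j = 2: C(15,2)·(3)^2 = 105·9 = 945.
  j = 3: C(15,3)·(3)^3 = 455·27 = 12285.
  V_q(n, t) = 1 + 45 + 945 + 12285 = 13276.
Step 2: q^n = 4^15 = 1073741824.
Step 3: Hamming bound ⌊q^n / V_q(n,t)⌋ = ⌊1073741824/13276⌋ = 80878.
Step 4: Compare |C| = 40393 to 80878: satisfied.
The claimed |C| lies below the Hamming bound.


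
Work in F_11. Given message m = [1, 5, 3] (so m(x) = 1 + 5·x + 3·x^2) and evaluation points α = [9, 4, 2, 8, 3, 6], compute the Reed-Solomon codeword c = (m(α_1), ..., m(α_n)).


c = [3, 3, 1, 2, 10, 7]

Message polynomial: m(x) = 1 + 5·x + 3·x^2 (mod 11).
For each evaluation point α_i, compute m(α_i) mod 11:
  α_1 = 9: Horner steps 3 → 10 → 3, so m(9) = 3.
  α_2 = 4: Horner steps 3 → 6 → 3, so m(4) = 3.
  α_3 = 2: Horner steps 3 → 0 → 1, so m(2) = 1.
  α_4 = 8: Horner steps 3 → 7 → 2, so m(8) = 2.
  α_5 = 3: Horner steps 3 → 3 → 10, so m(3) = 10.
  α_6 = 6: Horner steps 3 → 1 → 7, so m(6) = 7.
Codeword c = [3, 3, 1, 2, 10, 7] ∈ F_11^6.


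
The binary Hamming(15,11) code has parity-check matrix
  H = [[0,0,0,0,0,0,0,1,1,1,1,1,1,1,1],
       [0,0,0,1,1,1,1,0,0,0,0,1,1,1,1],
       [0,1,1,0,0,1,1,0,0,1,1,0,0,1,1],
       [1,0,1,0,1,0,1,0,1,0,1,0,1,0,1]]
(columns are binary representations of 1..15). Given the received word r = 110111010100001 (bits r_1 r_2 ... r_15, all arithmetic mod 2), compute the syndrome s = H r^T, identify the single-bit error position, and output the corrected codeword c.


s = (1, 0, 0, 1)^T, error position = 9, corrected codeword c = 110111011100001

Compute s = H r^T mod 2 one row at a time:
  s_1 = 1 + 0 + 1 + 0 + 0 + 0 + 0 + 1 = 3 ≡ 1 (mod 2).
  s_2 = 1 + 1 + 1 + 0 + 0 + 0 + 0 + 1 = 4 ≡ 0 (mod 2).
  s_3 = 1 + 0 + 1 + 0 + 1 + 0 + 0 + 1 = 4 ≡ 0 (mod 2).
  s_4 = 1 + 0 + 1 + 0 + 0 + 0 + 0 + 1 = 3 ≡ 1 (mod 2).
s = (1, 0, 0, 1)^T — this equals column 9 of H (binary 1001), so error is at position 9.
Correct: flip bit 9 of r = 110111010100001 to get c = 110111011100001.


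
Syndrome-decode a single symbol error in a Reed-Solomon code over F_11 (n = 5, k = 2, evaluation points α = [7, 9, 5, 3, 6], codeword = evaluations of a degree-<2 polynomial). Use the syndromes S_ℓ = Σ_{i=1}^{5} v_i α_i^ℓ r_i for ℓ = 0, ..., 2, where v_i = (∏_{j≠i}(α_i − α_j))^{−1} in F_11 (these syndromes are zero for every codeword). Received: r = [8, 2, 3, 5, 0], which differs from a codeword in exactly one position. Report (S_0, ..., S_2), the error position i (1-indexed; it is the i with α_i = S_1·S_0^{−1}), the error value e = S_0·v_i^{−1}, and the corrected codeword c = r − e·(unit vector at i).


S = (7, 10, 8), error at position 4, error magnitude e = 7, c = [8, 2, 3, 9, 0].

Step 1: column multipliers v_i = (∏_{j≠i}(α_i − α_j))^{−1} mod 11.
  i = 1 (α = 7): (7−9)(7−5)(7−3)(7−6) = (−2)·2·4·1 = −16 ≡ 6, so v_1 = 6^{−1} = 2 (mod 11).
  i = 2 (α = 9): (9−7)(9−5)(9−3)(9−6) = 2·4·6·3 = 144 ≡ 1, so v_2 = 1^{−1} = 1 (mod 11).
  i = 3 (α = 5): (5−7)(5−9)(5−3)(5−6) = (−2)·(−4)·2·(−1) = −16 ≡ 6, so v_3 = 6^{−1} = 2 (mod 11).
  i = 4 (α = 3): (3−7)(3−9)(3−5)(3−6) = (−4)·(−6)·(−2)·(−3) = 144 ≡ 1, so v_4 = 1^{−1} = 1 (mod 11).
  i = 5 (α = 6): (6−7)(6−9)(6−5)(6−3) = (−1)·(−3)·1·3 = 9 ≡ 9, so v_5 = 9^{−1} = 5 (mod 11).
  v = [2, 1, 2, 1, 5].
Step 2: syndromes of r = [8, 2, 3, 5, 0] (all sums mod 11).
  S_0 = Σ v_i r_i = 2·8 + 1·2 + 2·3 + 1·5 + 5·0 = 29 ≡ 7.
  S_1 = Σ v_i α_i r_i = 2·7·8 + 1·9·2 + 2·5·3 + 1·3·5 + 5·6·0 = 175 ≡ 10.
  α_i^2 mod 11 = [5, 4, 3, 9, 3].
  S_2 = Σ v_i α_i^2 r_i = 2·5·8 + 1·4·2 + 2·3·3 + 1·9·5 + 5·3·0 = 151 ≡ 8.
  S = (7, 10, 8) ≠ 0, so r is not a codeword (an error is present).
Step 3: locate the error. For a single error e at position i, S_ℓ = v_i·e·α_i^ℓ, so α_err = S_1/S_0.
  S_0^{−1} = 7^{−1} = 8 (mod 11), so α_err = 10·8 = 80 ≡ 3 = α_4. Error position i = 4.
  Consistency check: S_2/S_1 = 8·10 = 80 ≡ 3 = α_err ✓ (single-error assumption holds).
Step 4: error magnitude e = S_0/v_4 = S_0·∏_{j≠4}(α_4 − α_j) = 7·1 = 7 ≡ 7 (mod 11).
Step 5: correct position 4: c_4 = r_4 − e = 5 − 7 ≡ 9 (mod 11). Hence c = [8, 2, 3, 9, 0].
  Check: interpolating c through the α_i gives m(x) = 7 + 8·x (degree < 2) with m(α_i) = c_i for every i, so c is indeed a codeword.


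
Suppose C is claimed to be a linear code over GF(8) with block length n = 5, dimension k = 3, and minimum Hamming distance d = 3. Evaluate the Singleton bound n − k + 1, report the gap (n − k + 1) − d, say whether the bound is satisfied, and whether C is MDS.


Singleton RHS = n − k + 1 = 3, slack = 0, bound satisfied, MDS.

Singleton bound: d ≤ n − k + 1.
Here n = 5, k = 3, so n − k + 1 = 3.
Given d = 3, check d ≤ 3: YES.
Slack = (n − k + 1) − d = 0.
The code is MDS (slack = 0).
Description: the claimed parameters are [5, 3, 3]_8; such a code would be MDS (meets Singleton bound).


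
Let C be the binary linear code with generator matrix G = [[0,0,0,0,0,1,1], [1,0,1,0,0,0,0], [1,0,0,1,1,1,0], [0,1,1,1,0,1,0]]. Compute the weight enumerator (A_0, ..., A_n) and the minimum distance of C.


Weight distribution: A_0 = 1, A_2 = 3, A_4 = 11, A_6 = 1. Minimum distance d = 2.

Enumerate all 2^4 = 16 messages m ∈ F_2^4.
For each, compute codeword c = mG in F_2^7, then tally its weight.
  m = 0000 → c = 0000000, weight = 0.
  m = 1000 → c = 0000011, weight = 2.
  m = 0100 → c = 1010000, weight = 2.
  m = 1100 → c = 1010011, weight = 4.
  m = 0010 → c = 1001110, weight = 4.
  m = 1010 → c = 1001101, weight = 4.
  m = 0110 → c = 0011110, weight = 4.
  m = 1110 → c = 0011101, weight = 4.
  m = 0001 → c = 0111010, weight = 4.
  m = 1001 → c = 0111001, weight = 4.
  m = 0101 → c = 1101010, weight = 4.
  m = 1101 → c = 1101001, weight = 4.
  m = 0011 → c = 1110100, weight = 4.
  m = 1011 → c = 1110111, weight = 6.
  m = 0111 → c = 0100100, weight = 2.
  m = 1111 → c = 0100111, weight = 4.
Tally weights:
  weight 0: 1 codewords.
  weight 2: 3 codewords.
  weight 4: 11 codewords.
  weight 6: 1 codewords.
Minimum distance d = smallest w > 0 with A_w > 0 = 2.
Sanity: Σ A_w = 16 = 2^4 = 16 ✓.


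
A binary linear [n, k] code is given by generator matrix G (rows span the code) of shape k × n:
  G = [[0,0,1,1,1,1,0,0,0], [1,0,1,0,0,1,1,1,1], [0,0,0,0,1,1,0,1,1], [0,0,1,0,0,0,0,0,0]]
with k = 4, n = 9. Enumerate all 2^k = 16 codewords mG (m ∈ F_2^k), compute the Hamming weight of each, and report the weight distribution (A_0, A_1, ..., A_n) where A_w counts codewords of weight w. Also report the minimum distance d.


Weight distribution: A_0 = 1, A_1 = 1, A_3 = 3, A_4 = 5, A_5 = 3, A_6 = 2, A_7 = 1. Minimum distance d = 1.

Enumerate all 2^4 = 16 messages m ∈ F_2^4.
For each, compute codeword c = mG in F_2^9, then tally its weight.
  m = 0000 → c = 000000000, weight = 0.
  m = 1000 → c = 001111000, weight = 4.
  m = 0100 → c = 101001111, weight = 6.
  m = 1100 → c = 100110111, weight = 6.
  m = 0010 → c = 000011011, weight = 4.
  m = 1010 → c = 001100011, weight = 4.
  m = 0110 → c = 101010100, weight = 4.
  m = 1110 → c = 100101100, weight = 4.
  m = 0001 → c = 001000000, weight = 1.
  m = 1001 → c = 000111000, weight = 3.
  m = 0101 → c = 100001111, weight = 5.
  m = 1101 → c = 101110111, weight = 7.
  m = 0011 → c = 001011011, weight = 5.
  m = 1011 → c = 000100011, weight = 3.
  m = 0111 → c = 100010100, weight = 3.
  m = 1111 → c = 101101100, weight = 5.
Tally weights:
  weight 0: 1 codewords.
  weight 1: 1 codewords.
  weight 3: 3 codewords.
  weight 4: 5 codewords.
  weight 5: 3 codewords.
  weight 6: 2 codewords.
  weight 7: 1 codewords.
Minimum distance d = smallest w > 0 with A_w > 0 = 1.
Sanity: Σ A_w = 16 = 2^4 = 16 ✓.


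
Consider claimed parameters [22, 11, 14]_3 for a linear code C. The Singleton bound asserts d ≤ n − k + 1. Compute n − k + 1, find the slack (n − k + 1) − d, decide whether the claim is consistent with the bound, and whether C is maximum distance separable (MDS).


Singleton RHS = n − k + 1 = 12, slack = -2, bound violated (no such code; not MDS).

Singleton bound: d ≤ n − k + 1.
Here n = 22, k = 11, so n − k + 1 = 12.
Given d = 14, check d ≤ 12: NO.
Slack = (n − k + 1) − d = -2.
The slack is negative: d = 14 exceeds n − k + 1 = 12 by 2, so the Singleton bound is violated and no linear [22, 11, 14]_3 code can exist. In particular it is not MDS (MDS requires d = n − k + 1 exactly).
Description: the claimed parameters are [22, 11, 14]_3; such a code would be impossible (violates the Singleton bound).
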